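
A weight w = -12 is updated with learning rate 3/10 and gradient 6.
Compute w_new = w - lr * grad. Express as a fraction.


w_new = -12 - 3/10 * 6 = -12 - 9/5 = -69/5.

-69/5


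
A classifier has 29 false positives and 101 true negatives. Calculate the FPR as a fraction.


FPR = FP / (FP + TN) = 29 / 130 = 29/130.

29/130


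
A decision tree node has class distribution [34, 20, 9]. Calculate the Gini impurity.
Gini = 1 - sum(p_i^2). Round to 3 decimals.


Total = 63. Proportions: 34/63, 20/63, 9/63. sum(p_i^2) = 0.4124. Gini = 1 - 0.4124 = 0.5876, which rounds to 0.588.

0.588


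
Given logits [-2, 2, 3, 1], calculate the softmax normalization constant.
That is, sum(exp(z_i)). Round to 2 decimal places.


Denom = e^-2=0.1353 + e^2=7.3891 + e^3=20.0855 + e^1=2.7183. Sum = 30.3282, which rounds to 30.33.

30.33


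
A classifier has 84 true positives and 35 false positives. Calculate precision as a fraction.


Precision = TP / (TP + FP) = 84 / 119 = 12/17.

12/17


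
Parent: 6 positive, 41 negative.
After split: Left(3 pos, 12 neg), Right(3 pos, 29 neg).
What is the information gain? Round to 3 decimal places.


H(parent) = 0.5510. H(left) = 0.7219, H(right) = 0.4489. Weighted = (15/47)*0.7219 + (32/47)*0.4489 = 0.5360. IG = 0.5510 - 0.5360 = 0.0150, which rounds to 0.015.

0.015


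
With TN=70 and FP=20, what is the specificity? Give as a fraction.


Specificity = TN / (TN + FP) = 70 / 90 = 7/9.

7/9


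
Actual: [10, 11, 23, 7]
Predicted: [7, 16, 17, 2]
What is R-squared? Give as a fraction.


Mean(y) = 51/4. SS_res = 95. SS_tot = 595/4. R^2 = 1 - 95/(595/4) = 43/119.

43/119


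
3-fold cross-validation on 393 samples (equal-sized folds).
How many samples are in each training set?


Each validation fold has 393/3 = 131 samples. Training set = 393 - 131 = 262.

262


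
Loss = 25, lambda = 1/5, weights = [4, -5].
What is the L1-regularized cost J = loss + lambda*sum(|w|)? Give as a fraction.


L1 norm = sum(|w|) = 9. J = 25 + 1/5 * 9 = 134/5.

134/5


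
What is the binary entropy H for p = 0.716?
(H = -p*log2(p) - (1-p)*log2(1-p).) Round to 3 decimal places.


H = -0.716*log2(0.716) - 0.284*log2(0.284) = 0.861.

0.861


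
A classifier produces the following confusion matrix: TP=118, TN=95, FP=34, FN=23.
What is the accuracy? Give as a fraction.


Accuracy = (TP + TN) / (TP + TN + FP + FN) = (118 + 95) / 270 = 71/90.

71/90


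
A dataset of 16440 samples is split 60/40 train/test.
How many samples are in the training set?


Test set = 16440 * 40% = 6576. Training set = 16440 - 6576 = 9864.

9864


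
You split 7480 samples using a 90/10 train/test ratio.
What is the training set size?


Test set = 7480 * 10% = 748. Training set = 7480 - 748 = 6732.

6732


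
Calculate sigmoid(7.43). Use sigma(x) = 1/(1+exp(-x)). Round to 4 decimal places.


sigma(7.43) = 1/(1+e^(-7.43)) = 1/(1+0.000593) = 1/1.000593 = 0.9994.

0.9994


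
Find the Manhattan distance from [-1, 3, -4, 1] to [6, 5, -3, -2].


d = sum of absolute differences: |-1-6|=7 + |3-5|=2 + |-4--3|=1 + |1--2|=3 = 13.

13


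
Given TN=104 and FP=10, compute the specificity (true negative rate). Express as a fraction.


Specificity = TN / (TN + FP) = 104 / 114 = 52/57.

52/57


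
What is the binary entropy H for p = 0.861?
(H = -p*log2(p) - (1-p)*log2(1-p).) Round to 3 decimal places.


H = -0.861*log2(0.861) - 0.139*log2(0.139) = 0.582.

0.582


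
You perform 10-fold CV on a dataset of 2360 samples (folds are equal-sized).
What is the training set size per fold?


Each validation fold has 2360/10 = 236 samples. Training set = 2360 - 236 = 2124.

2124


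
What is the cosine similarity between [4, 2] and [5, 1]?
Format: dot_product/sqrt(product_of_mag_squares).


dot = 22. |a|^2 = 20, |b|^2 = 26. cos = 22/sqrt(520).

22/sqrt(520)


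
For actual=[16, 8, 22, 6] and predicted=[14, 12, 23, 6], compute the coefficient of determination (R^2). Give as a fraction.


Mean(y) = 13. SS_res = 21. SS_tot = 164. R^2 = 1 - 21/(164) = 143/164.

143/164


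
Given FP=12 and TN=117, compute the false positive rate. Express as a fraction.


FPR = FP / (FP + TN) = 12 / 129 = 4/43.

4/43


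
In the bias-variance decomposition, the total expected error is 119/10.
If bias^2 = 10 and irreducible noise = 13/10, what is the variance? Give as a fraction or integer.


Total error = bias^2 + variance + irreducible noise. So variance = 119/10 - 10 - 13/10 = 3/5.

3/5


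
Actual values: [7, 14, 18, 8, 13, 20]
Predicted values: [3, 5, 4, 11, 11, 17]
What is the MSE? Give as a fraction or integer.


MSE = (1/6) * ((7-3)^2=16 + (14-5)^2=81 + (18-4)^2=196 + (8-11)^2=9 + (13-11)^2=4 + (20-17)^2=9). Sum = 315. MSE = 105/2.

105/2


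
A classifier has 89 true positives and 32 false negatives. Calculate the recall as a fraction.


Recall = TP / (TP + FN) = 89 / 121 = 89/121.

89/121


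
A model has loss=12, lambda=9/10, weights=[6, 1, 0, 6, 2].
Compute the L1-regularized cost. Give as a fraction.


L1 norm = sum(|w|) = 15. J = 12 + 9/10 * 15 = 51/2.

51/2


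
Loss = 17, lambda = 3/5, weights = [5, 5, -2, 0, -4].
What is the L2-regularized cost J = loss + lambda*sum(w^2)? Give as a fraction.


L2 sq norm = sum(w^2) = 70. J = 17 + 3/5 * 70 = 59.

59


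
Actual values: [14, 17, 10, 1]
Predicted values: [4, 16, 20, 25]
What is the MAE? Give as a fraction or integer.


MAE = (1/4) * (|14-4|=10 + |17-16|=1 + |10-20|=10 + |1-25|=24). Sum = 45. MAE = 45/4.

45/4


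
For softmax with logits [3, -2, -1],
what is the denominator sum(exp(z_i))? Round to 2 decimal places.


Denom = e^3=20.0855 + e^-2=0.1353 + e^-1=0.3679. Sum = 20.5887, which rounds to 20.59.

20.59


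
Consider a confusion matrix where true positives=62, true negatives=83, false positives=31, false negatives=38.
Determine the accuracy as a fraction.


Accuracy = (TP + TN) / (TP + TN + FP + FN) = (62 + 83) / 214 = 145/214.

145/214


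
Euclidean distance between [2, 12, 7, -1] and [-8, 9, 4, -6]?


d = sqrt(sum of squared differences). (2--8)^2=100, (12-9)^2=9, (7-4)^2=9, (-1--6)^2=25. Sum = 143.

sqrt(143)


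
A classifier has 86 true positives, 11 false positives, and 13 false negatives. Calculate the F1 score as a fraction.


Precision = 86/97 = 86/97. Recall = 86/99 = 86/99. F1 = 2*P*R/(P+R) = 43/49.

43/49


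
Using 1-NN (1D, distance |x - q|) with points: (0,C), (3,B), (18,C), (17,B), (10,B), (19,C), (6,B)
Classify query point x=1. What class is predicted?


Distances: |0-1|=1, |3-1|=2, |18-1|=17, |17-1|=16, |10-1|=9, |19-1|=18, |6-1|=5. 1 nearest: (0,C). Counts: {'C': 1}. Majority class: C.

C


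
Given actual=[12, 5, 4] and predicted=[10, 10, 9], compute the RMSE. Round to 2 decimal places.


MSE = 18.0000. RMSE = sqrt(18.0000) = 4.24.

4.24


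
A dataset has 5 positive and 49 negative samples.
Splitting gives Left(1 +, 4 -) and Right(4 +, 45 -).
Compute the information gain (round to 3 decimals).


H(parent) = 0.4451. H(left) = 0.7219, H(right) = 0.4079. Weighted = (5/54)*0.7219 + (49/54)*0.4079 = 0.4370. IG = 0.4451 - 0.4370 = 0.0081, which rounds to 0.008.

0.008


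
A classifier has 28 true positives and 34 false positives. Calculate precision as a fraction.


Precision = TP / (TP + FP) = 28 / 62 = 14/31.

14/31


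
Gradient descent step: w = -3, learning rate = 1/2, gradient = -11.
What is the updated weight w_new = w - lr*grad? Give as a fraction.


w_new = -3 - 1/2 * -11 = -3 - -11/2 = 5/2.

5/2


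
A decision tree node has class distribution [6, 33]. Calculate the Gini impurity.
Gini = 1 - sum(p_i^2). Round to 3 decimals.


Total = 39. Proportions: 6/39, 33/39. sum(p_i^2) = 0.7396. Gini = 1 - 0.7396 = 0.2604, which rounds to 0.260.

0.260


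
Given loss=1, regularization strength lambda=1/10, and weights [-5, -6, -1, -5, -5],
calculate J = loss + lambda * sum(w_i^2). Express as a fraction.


L2 sq norm = sum(w^2) = 112. J = 1 + 1/10 * 112 = 61/5.

61/5


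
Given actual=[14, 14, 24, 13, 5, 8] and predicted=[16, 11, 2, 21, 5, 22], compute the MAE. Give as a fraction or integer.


MAE = (1/6) * (|14-16|=2 + |14-11|=3 + |24-2|=22 + |13-21|=8 + |5-5|=0 + |8-22|=14). Sum = 49. MAE = 49/6.

49/6


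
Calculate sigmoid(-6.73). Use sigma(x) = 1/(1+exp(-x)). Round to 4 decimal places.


sigma(-6.73) = 1/(1+e^(6.73)) = 1/(1+837.147266) = 1/838.147266 = 0.0012.

0.0012


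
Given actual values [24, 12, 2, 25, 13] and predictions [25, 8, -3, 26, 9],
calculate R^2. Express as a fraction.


Mean(y) = 76/5. SS_res = 59. SS_tot = 1814/5. R^2 = 1 - 59/(1814/5) = 1519/1814.

1519/1814


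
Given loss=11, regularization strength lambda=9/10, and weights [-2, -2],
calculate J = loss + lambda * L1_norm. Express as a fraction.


L1 norm = sum(|w|) = 4. J = 11 + 9/10 * 4 = 73/5.

73/5


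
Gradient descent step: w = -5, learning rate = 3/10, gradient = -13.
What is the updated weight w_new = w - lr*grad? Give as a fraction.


w_new = -5 - 3/10 * -13 = -5 - -39/10 = -11/10.

-11/10


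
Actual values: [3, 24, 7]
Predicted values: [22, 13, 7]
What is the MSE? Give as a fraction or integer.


MSE = (1/3) * ((3-22)^2=361 + (24-13)^2=121 + (7-7)^2=0). Sum = 482. MSE = 482/3.

482/3


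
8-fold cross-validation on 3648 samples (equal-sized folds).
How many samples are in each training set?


Each validation fold has 3648/8 = 456 samples. Training set = 3648 - 456 = 3192.

3192


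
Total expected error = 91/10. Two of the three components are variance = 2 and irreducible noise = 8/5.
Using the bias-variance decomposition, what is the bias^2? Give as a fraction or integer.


Total error = bias^2 + variance + irreducible noise. So bias^2 = 91/10 - 2 - 8/5 = 11/2.

11/2


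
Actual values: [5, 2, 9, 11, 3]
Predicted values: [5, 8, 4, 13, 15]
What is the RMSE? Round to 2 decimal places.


MSE = 41.8000. RMSE = sqrt(41.8000) = 6.47.

6.47


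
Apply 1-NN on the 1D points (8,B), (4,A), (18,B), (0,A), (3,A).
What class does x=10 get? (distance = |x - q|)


Distances: |8-10|=2, |4-10|=6, |18-10|=8, |0-10|=10, |3-10|=7. 1 nearest: (8,B). Counts: {'B': 1}. Majority class: B.

B


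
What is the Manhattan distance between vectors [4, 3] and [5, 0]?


d = sum of absolute differences: |4-5|=1 + |3-0|=3 = 4.

4


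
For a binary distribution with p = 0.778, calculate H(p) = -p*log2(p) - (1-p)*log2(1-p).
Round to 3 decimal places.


H = -0.778*log2(0.778) - 0.222*log2(0.222) = 0.764.

0.764


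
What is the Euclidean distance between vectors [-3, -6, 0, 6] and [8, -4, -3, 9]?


d = sqrt(sum of squared differences). (-3-8)^2=121, (-6--4)^2=4, (0--3)^2=9, (6-9)^2=9. Sum = 143.

sqrt(143)


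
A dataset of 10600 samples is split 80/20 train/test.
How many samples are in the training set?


Test set = 10600 * 20% = 2120. Training set = 10600 - 2120 = 8480.

8480


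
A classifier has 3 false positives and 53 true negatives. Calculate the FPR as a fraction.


FPR = FP / (FP + TN) = 3 / 56 = 3/56.

3/56


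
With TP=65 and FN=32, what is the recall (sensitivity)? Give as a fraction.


Recall = TP / (TP + FN) = 65 / 97 = 65/97.

65/97


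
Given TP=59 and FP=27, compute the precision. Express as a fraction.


Precision = TP / (TP + FP) = 59 / 86 = 59/86.

59/86


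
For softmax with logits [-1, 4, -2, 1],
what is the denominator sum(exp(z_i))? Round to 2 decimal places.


Denom = e^-1=0.3679 + e^4=54.5982 + e^-2=0.1353 + e^1=2.7183. Sum = 57.8197, which rounds to 57.82.

57.82


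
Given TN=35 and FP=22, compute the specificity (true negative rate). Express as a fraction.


Specificity = TN / (TN + FP) = 35 / 57 = 35/57.

35/57


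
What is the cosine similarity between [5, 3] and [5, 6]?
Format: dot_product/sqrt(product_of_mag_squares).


dot = 43. |a|^2 = 34, |b|^2 = 61. cos = 43/sqrt(2074).

43/sqrt(2074)


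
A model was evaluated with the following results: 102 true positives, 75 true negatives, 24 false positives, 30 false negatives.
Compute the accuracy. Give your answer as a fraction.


Accuracy = (TP + TN) / (TP + TN + FP + FN) = (102 + 75) / 231 = 59/77.

59/77


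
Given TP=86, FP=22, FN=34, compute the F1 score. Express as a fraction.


Precision = 86/108 = 43/54. Recall = 86/120 = 43/60. F1 = 2*P*R/(P+R) = 43/57.

43/57


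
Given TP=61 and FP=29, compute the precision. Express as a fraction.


Precision = TP / (TP + FP) = 61 / 90 = 61/90.

61/90


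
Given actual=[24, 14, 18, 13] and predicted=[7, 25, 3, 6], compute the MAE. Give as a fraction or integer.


MAE = (1/4) * (|24-7|=17 + |14-25|=11 + |18-3|=15 + |13-6|=7). Sum = 50. MAE = 25/2.

25/2


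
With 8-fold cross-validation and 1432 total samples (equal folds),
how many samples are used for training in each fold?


Each validation fold has 1432/8 = 179 samples. Training set = 1432 - 179 = 1253.

1253


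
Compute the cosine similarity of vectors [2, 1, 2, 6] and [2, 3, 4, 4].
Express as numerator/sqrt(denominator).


dot = 39. |a|^2 = 45, |b|^2 = 45. cos = 39/sqrt(2025).

39/sqrt(2025)


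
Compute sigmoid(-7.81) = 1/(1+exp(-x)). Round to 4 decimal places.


sigma(-7.81) = 1/(1+e^(7.81)) = 1/(1+2465.130435) = 1/2466.130435 = 0.0004.

0.0004


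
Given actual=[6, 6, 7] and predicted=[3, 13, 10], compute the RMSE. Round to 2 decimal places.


MSE = 22.3333. RMSE = sqrt(22.3333) = 4.73.

4.73


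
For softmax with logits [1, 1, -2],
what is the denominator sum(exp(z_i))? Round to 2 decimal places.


Denom = e^1=2.7183 + e^1=2.7183 + e^-2=0.1353. Sum = 5.5719, which rounds to 5.57.

5.57


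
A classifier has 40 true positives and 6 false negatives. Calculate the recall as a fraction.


Recall = TP / (TP + FN) = 40 / 46 = 20/23.

20/23


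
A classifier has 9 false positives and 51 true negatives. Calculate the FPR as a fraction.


FPR = FP / (FP + TN) = 9 / 60 = 3/20.

3/20


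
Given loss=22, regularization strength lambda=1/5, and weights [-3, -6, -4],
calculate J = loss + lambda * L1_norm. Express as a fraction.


L1 norm = sum(|w|) = 13. J = 22 + 1/5 * 13 = 123/5.

123/5


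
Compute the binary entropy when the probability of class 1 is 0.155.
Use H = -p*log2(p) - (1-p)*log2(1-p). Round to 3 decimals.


H = -0.155*log2(0.155) - 0.845*log2(0.845) = 0.622.

0.622


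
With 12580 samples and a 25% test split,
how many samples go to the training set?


Test set = 12580 * 25% = 3145. Training set = 12580 - 3145 = 9435.

9435


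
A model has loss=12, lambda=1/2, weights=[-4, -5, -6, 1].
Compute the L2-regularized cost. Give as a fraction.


L2 sq norm = sum(w^2) = 78. J = 12 + 1/2 * 78 = 51.

51


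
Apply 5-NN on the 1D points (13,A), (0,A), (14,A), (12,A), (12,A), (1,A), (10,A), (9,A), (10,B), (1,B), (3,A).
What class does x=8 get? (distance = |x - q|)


Distances: |13-8|=5, |0-8|=8, |14-8|=6, |12-8|=4, |12-8|=4, |1-8|=7, |10-8|=2, |9-8|=1, |10-8|=2, |1-8|=7, |3-8|=5. 5 nearest: (9,A), (10,A), (10,B), (12,A), (12,A). Counts: {'A': 4, 'B': 1}. Majority class: A.

A


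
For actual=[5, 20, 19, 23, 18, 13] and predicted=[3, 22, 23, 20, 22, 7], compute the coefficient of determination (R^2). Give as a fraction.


Mean(y) = 49/3. SS_res = 85. SS_tot = 622/3. R^2 = 1 - 85/(622/3) = 367/622.

367/622


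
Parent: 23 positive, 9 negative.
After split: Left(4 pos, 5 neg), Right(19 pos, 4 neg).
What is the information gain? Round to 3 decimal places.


H(parent) = 0.8571. H(left) = 0.9911, H(right) = 0.6666. Weighted = (9/32)*0.9911 + (23/32)*0.6666 = 0.7579. IG = 0.8571 - 0.7579 = 0.0992, which rounds to 0.099.

0.099


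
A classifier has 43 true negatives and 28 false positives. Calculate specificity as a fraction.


Specificity = TN / (TN + FP) = 43 / 71 = 43/71.

43/71


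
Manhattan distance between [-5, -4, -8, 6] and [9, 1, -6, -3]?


d = sum of absolute differences: |-5-9|=14 + |-4-1|=5 + |-8--6|=2 + |6--3|=9 = 30.

30


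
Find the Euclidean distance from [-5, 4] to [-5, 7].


d = sqrt(sum of squared differences). (-5--5)^2=0, (4-7)^2=9. Sum = 9.

3


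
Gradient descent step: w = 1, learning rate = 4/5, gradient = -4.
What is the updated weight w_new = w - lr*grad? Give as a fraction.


w_new = 1 - 4/5 * -4 = 1 - -16/5 = 21/5.

21/5


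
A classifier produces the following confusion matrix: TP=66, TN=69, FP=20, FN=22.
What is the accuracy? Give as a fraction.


Accuracy = (TP + TN) / (TP + TN + FP + FN) = (66 + 69) / 177 = 45/59.

45/59


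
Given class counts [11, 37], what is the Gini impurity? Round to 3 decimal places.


Total = 48. Proportions: 11/48, 37/48. sum(p_i^2) = 0.6467. Gini = 1 - 0.6467 = 0.3533, which rounds to 0.353.

0.353


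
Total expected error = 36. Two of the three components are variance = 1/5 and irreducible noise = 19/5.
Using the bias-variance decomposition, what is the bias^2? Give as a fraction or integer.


Total error = bias^2 + variance + irreducible noise. So bias^2 = 36 - 1/5 - 19/5 = 32.

32


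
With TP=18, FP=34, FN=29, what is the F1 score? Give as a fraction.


Precision = 18/52 = 9/26. Recall = 18/47 = 18/47. F1 = 2*P*R/(P+R) = 4/11.

4/11


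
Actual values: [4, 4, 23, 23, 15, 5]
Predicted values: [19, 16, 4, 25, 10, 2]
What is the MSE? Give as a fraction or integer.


MSE = (1/6) * ((4-19)^2=225 + (4-16)^2=144 + (23-4)^2=361 + (23-25)^2=4 + (15-10)^2=25 + (5-2)^2=9). Sum = 768. MSE = 128.

128


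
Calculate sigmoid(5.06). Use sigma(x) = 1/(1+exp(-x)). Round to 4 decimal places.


sigma(5.06) = 1/(1+e^(-5.06)) = 1/(1+0.006346) = 1/1.006346 = 0.9937.

0.9937


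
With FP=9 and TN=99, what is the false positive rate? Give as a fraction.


FPR = FP / (FP + TN) = 9 / 108 = 1/12.

1/12


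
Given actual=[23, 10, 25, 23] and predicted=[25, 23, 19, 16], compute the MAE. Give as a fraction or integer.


MAE = (1/4) * (|23-25|=2 + |10-23|=13 + |25-19|=6 + |23-16|=7). Sum = 28. MAE = 7.

7


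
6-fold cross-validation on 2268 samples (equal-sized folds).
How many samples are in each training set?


Each validation fold has 2268/6 = 378 samples. Training set = 2268 - 378 = 1890.

1890


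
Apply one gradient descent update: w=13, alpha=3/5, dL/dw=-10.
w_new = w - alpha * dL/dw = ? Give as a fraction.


w_new = 13 - 3/5 * -10 = 13 - -6 = 19.

19


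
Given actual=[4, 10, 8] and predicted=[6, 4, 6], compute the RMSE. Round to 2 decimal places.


MSE = 14.6667. RMSE = sqrt(14.6667) = 3.83.

3.83


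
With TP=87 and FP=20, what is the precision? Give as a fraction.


Precision = TP / (TP + FP) = 87 / 107 = 87/107.

87/107


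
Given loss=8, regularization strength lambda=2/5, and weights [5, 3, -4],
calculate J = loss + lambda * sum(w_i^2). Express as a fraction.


L2 sq norm = sum(w^2) = 50. J = 8 + 2/5 * 50 = 28.

28


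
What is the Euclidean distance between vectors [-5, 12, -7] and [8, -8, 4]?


d = sqrt(sum of squared differences). (-5-8)^2=169, (12--8)^2=400, (-7-4)^2=121. Sum = 690.

sqrt(690)


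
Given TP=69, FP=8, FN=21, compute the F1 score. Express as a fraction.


Precision = 69/77 = 69/77. Recall = 69/90 = 23/30. F1 = 2*P*R/(P+R) = 138/167.

138/167


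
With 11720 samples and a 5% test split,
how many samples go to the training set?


Test set = 11720 * 5% = 586. Training set = 11720 - 586 = 11134.

11134


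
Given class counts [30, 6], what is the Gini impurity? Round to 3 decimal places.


Total = 36. Proportions: 30/36, 6/36. sum(p_i^2) = 0.7222. Gini = 1 - 0.7222 = 0.2778, which rounds to 0.278.

0.278


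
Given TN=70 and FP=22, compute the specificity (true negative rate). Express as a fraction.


Specificity = TN / (TN + FP) = 70 / 92 = 35/46.

35/46


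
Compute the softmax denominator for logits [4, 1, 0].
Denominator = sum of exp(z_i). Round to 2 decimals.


Denom = e^4=54.5982 + e^1=2.7183 + e^0=1.0000. Sum = 58.3165, which rounds to 58.32.

58.32


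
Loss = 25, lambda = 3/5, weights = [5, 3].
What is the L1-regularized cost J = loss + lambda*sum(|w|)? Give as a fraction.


L1 norm = sum(|w|) = 8. J = 25 + 3/5 * 8 = 149/5.

149/5


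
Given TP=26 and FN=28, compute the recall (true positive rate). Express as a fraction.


Recall = TP / (TP + FN) = 26 / 54 = 13/27.

13/27


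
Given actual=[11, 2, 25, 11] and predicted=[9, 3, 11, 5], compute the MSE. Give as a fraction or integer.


MSE = (1/4) * ((11-9)^2=4 + (2-3)^2=1 + (25-11)^2=196 + (11-5)^2=36). Sum = 237. MSE = 237/4.

237/4


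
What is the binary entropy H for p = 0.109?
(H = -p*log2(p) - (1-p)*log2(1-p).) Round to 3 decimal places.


H = -0.109*log2(0.109) - 0.891*log2(0.891) = 0.497.

0.497


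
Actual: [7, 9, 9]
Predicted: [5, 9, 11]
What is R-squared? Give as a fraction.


Mean(y) = 25/3. SS_res = 8. SS_tot = 8/3. R^2 = 1 - 8/(8/3) = -2.

-2


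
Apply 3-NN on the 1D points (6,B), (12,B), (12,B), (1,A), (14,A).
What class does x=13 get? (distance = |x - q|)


Distances: |6-13|=7, |12-13|=1, |12-13|=1, |1-13|=12, |14-13|=1. 3 nearest: (14,A), (12,B), (12,B). Counts: {'A': 1, 'B': 2}. Majority class: B.

B


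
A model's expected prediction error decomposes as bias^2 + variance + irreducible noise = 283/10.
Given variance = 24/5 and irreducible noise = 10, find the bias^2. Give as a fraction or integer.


Total error = bias^2 + variance + irreducible noise. So bias^2 = 283/10 - 24/5 - 10 = 27/2.

27/2


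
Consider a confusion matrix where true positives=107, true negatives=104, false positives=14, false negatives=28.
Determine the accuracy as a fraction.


Accuracy = (TP + TN) / (TP + TN + FP + FN) = (107 + 104) / 253 = 211/253.

211/253


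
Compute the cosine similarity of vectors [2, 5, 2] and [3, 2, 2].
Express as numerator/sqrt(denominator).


dot = 20. |a|^2 = 33, |b|^2 = 17. cos = 20/sqrt(561).

20/sqrt(561)


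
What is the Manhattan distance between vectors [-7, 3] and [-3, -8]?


d = sum of absolute differences: |-7--3|=4 + |3--8|=11 = 15.

15


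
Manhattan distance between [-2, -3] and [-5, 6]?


d = sum of absolute differences: |-2--5|=3 + |-3-6|=9 = 12.

12


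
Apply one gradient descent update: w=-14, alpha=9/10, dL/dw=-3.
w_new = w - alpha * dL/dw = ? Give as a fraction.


w_new = -14 - 9/10 * -3 = -14 - -27/10 = -113/10.

-113/10


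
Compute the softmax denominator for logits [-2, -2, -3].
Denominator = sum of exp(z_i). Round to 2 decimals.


Denom = e^-2=0.1353 + e^-2=0.1353 + e^-3=0.0498. Sum = 0.3204, which rounds to 0.32.

0.32


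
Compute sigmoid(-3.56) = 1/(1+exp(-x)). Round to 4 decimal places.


sigma(-3.56) = 1/(1+e^(3.56)) = 1/(1+35.163197) = 1/36.163197 = 0.0277.

0.0277


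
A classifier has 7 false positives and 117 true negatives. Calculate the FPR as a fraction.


FPR = FP / (FP + TN) = 7 / 124 = 7/124.

7/124


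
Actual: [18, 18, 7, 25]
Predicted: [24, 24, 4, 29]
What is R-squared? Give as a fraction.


Mean(y) = 17. SS_res = 97. SS_tot = 166. R^2 = 1 - 97/(166) = 69/166.

69/166


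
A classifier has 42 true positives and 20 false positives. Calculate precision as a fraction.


Precision = TP / (TP + FP) = 42 / 62 = 21/31.

21/31


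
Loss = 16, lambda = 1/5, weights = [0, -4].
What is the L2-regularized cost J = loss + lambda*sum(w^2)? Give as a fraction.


L2 sq norm = sum(w^2) = 16. J = 16 + 1/5 * 16 = 96/5.

96/5


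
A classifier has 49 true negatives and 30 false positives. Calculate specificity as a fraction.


Specificity = TN / (TN + FP) = 49 / 79 = 49/79.

49/79


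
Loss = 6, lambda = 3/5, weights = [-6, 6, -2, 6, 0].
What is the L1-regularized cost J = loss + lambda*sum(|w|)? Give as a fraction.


L1 norm = sum(|w|) = 20. J = 6 + 3/5 * 20 = 18.

18


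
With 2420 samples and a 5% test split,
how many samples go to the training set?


Test set = 2420 * 5% = 121. Training set = 2420 - 121 = 2299.

2299


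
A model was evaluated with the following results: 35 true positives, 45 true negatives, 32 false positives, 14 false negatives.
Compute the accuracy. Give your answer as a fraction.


Accuracy = (TP + TN) / (TP + TN + FP + FN) = (35 + 45) / 126 = 40/63.

40/63


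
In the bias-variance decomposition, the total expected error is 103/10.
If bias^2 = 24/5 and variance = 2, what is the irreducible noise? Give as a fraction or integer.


Total error = bias^2 + variance + irreducible noise. So irreducible noise = 103/10 - 24/5 - 2 = 7/2.

7/2


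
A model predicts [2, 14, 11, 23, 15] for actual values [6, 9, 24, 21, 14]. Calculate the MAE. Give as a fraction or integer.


MAE = (1/5) * (|6-2|=4 + |9-14|=5 + |24-11|=13 + |21-23|=2 + |14-15|=1). Sum = 25. MAE = 5.

5


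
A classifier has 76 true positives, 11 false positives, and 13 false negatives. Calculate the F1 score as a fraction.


Precision = 76/87 = 76/87. Recall = 76/89 = 76/89. F1 = 2*P*R/(P+R) = 19/22.

19/22


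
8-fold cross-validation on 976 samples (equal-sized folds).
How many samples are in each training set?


Each validation fold has 976/8 = 122 samples. Training set = 976 - 122 = 854.

854


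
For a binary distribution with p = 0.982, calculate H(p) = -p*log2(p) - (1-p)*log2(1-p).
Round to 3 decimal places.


H = -0.982*log2(0.982) - 0.018*log2(0.018) = 0.130.

0.130


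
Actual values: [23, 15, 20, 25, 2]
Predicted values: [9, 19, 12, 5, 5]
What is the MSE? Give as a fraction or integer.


MSE = (1/5) * ((23-9)^2=196 + (15-19)^2=16 + (20-12)^2=64 + (25-5)^2=400 + (2-5)^2=9). Sum = 685. MSE = 137.

137


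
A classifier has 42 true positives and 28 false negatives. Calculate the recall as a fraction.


Recall = TP / (TP + FN) = 42 / 70 = 3/5.

3/5


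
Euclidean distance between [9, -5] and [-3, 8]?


d = sqrt(sum of squared differences). (9--3)^2=144, (-5-8)^2=169. Sum = 313.

sqrt(313)


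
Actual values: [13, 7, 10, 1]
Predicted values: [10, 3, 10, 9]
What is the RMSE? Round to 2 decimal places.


MSE = 22.2500. RMSE = sqrt(22.2500) = 4.72.

4.72


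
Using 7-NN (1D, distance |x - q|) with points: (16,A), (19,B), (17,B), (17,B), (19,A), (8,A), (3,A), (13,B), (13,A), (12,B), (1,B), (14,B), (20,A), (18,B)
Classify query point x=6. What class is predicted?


Distances: |16-6|=10, |19-6|=13, |17-6|=11, |17-6|=11, |19-6|=13, |8-6|=2, |3-6|=3, |13-6|=7, |13-6|=7, |12-6|=6, |1-6|=5, |14-6|=8, |20-6|=14, |18-6|=12. 7 nearest: (8,A), (3,A), (1,B), (12,B), (13,A), (13,B), (14,B). Counts: {'A': 3, 'B': 4}. Majority class: B.

B


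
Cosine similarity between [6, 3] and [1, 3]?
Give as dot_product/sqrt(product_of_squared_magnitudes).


dot = 15. |a|^2 = 45, |b|^2 = 10. cos = 15/sqrt(450).

15/sqrt(450)


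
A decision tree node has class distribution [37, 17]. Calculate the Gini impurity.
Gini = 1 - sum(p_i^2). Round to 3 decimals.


Total = 54. Proportions: 37/54, 17/54. sum(p_i^2) = 0.5686. Gini = 1 - 0.5686 = 0.4314, which rounds to 0.431.

0.431


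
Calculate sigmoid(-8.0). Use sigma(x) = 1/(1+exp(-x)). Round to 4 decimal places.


sigma(-8.0) = 1/(1+e^(8.0)) = 1/(1+2980.957987) = 1/2981.957987 = 0.0003.

0.0003


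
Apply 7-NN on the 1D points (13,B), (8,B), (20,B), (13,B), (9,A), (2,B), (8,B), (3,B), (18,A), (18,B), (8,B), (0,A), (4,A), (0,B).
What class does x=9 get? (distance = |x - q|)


Distances: |13-9|=4, |8-9|=1, |20-9|=11, |13-9|=4, |9-9|=0, |2-9|=7, |8-9|=1, |3-9|=6, |18-9|=9, |18-9|=9, |8-9|=1, |0-9|=9, |4-9|=5, |0-9|=9. 7 nearest: (9,A), (8,B), (8,B), (8,B), (13,B), (13,B), (4,A). Counts: {'A': 2, 'B': 5}. Majority class: B.

B


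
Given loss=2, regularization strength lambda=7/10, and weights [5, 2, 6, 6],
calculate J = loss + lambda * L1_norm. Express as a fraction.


L1 norm = sum(|w|) = 19. J = 2 + 7/10 * 19 = 153/10.

153/10


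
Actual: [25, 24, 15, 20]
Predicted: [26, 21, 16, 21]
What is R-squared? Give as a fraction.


Mean(y) = 21. SS_res = 12. SS_tot = 62. R^2 = 1 - 12/(62) = 25/31.

25/31


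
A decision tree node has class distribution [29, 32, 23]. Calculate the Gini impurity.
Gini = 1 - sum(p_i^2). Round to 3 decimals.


Total = 84. Proportions: 29/84, 32/84, 23/84. sum(p_i^2) = 0.3393. Gini = 1 - 0.3393 = 0.6607, which rounds to 0.661.

0.661


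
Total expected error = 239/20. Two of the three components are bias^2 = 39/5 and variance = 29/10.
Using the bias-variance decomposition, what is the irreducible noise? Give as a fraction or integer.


Total error = bias^2 + variance + irreducible noise. So irreducible noise = 239/20 - 39/5 - 29/10 = 5/4.

5/4


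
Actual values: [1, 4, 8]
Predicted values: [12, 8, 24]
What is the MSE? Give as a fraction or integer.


MSE = (1/3) * ((1-12)^2=121 + (4-8)^2=16 + (8-24)^2=256). Sum = 393. MSE = 131.

131


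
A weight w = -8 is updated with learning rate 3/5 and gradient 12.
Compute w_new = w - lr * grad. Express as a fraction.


w_new = -8 - 3/5 * 12 = -8 - 36/5 = -76/5.

-76/5


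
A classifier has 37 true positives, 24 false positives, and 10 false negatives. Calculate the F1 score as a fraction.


Precision = 37/61 = 37/61. Recall = 37/47 = 37/47. F1 = 2*P*R/(P+R) = 37/54.

37/54


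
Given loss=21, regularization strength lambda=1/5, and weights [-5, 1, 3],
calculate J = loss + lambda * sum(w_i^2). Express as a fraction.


L2 sq norm = sum(w^2) = 35. J = 21 + 1/5 * 35 = 28.

28


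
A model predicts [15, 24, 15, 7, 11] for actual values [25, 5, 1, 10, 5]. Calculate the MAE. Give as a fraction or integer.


MAE = (1/5) * (|25-15|=10 + |5-24|=19 + |1-15|=14 + |10-7|=3 + |5-11|=6). Sum = 52. MAE = 52/5.

52/5


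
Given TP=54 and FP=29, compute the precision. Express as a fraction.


Precision = TP / (TP + FP) = 54 / 83 = 54/83.

54/83


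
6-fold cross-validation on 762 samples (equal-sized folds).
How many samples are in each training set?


Each validation fold has 762/6 = 127 samples. Training set = 762 - 127 = 635.

635


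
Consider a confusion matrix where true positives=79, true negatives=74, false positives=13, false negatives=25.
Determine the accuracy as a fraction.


Accuracy = (TP + TN) / (TP + TN + FP + FN) = (79 + 74) / 191 = 153/191.

153/191


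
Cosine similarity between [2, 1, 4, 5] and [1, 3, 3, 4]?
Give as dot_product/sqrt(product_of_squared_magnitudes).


dot = 37. |a|^2 = 46, |b|^2 = 35. cos = 37/sqrt(1610).

37/sqrt(1610)


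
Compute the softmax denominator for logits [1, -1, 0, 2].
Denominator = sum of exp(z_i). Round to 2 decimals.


Denom = e^1=2.7183 + e^-1=0.3679 + e^0=1.0000 + e^2=7.3891. Sum = 11.4753, which rounds to 11.48.

11.48


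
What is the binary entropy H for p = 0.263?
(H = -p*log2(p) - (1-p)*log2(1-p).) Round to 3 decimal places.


H = -0.263*log2(0.263) - 0.737*log2(0.737) = 0.831.

0.831


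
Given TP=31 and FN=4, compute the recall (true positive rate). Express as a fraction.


Recall = TP / (TP + FN) = 31 / 35 = 31/35.

31/35


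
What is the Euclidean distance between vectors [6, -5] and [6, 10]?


d = sqrt(sum of squared differences). (6-6)^2=0, (-5-10)^2=225. Sum = 225.

15


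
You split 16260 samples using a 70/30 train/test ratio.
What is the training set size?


Test set = 16260 * 30% = 4878. Training set = 16260 - 4878 = 11382.

11382


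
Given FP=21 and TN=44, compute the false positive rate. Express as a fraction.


FPR = FP / (FP + TN) = 21 / 65 = 21/65.

21/65


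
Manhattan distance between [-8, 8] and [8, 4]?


d = sum of absolute differences: |-8-8|=16 + |8-4|=4 = 20.

20


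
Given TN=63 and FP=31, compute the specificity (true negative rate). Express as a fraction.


Specificity = TN / (TN + FP) = 63 / 94 = 63/94.

63/94


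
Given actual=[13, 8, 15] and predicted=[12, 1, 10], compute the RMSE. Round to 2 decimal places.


MSE = 25.0000. RMSE = sqrt(25.0000) = 5.00.

5.00


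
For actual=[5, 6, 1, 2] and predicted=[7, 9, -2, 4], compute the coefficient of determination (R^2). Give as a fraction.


Mean(y) = 7/2. SS_res = 26. SS_tot = 17. R^2 = 1 - 26/(17) = -9/17.

-9/17


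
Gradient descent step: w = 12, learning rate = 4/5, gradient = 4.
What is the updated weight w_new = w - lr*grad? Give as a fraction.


w_new = 12 - 4/5 * 4 = 12 - 16/5 = 44/5.

44/5


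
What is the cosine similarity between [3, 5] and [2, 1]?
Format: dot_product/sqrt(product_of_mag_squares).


dot = 11. |a|^2 = 34, |b|^2 = 5. cos = 11/sqrt(170).

11/sqrt(170)


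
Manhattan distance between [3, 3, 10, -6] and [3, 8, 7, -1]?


d = sum of absolute differences: |3-3|=0 + |3-8|=5 + |10-7|=3 + |-6--1|=5 = 13.

13


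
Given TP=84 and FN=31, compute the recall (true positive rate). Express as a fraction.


Recall = TP / (TP + FN) = 84 / 115 = 84/115.

84/115


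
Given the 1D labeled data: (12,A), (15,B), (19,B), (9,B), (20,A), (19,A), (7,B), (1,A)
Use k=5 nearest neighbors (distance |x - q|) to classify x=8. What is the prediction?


Distances: |12-8|=4, |15-8|=7, |19-8|=11, |9-8|=1, |20-8|=12, |19-8|=11, |7-8|=1, |1-8|=7. 5 nearest: (9,B), (7,B), (12,A), (1,A), (15,B). Counts: {'B': 3, 'A': 2}. Majority class: B.

B


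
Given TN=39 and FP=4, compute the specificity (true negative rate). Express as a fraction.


Specificity = TN / (TN + FP) = 39 / 43 = 39/43.

39/43


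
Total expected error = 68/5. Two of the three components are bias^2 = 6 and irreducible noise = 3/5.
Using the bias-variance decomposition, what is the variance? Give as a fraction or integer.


Total error = bias^2 + variance + irreducible noise. So variance = 68/5 - 6 - 3/5 = 7.

7


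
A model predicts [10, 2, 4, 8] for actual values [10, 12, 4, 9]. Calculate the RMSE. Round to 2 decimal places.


MSE = 25.2500. RMSE = sqrt(25.2500) = 5.02.

5.02


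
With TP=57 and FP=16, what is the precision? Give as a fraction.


Precision = TP / (TP + FP) = 57 / 73 = 57/73.

57/73


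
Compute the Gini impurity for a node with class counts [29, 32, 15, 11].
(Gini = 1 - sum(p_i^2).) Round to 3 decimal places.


Total = 87. Proportions: 29/87, 32/87, 15/87, 11/87. sum(p_i^2) = 0.2921. Gini = 1 - 0.2921 = 0.7079, which rounds to 0.708.

0.708


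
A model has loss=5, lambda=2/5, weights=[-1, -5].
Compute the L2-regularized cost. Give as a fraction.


L2 sq norm = sum(w^2) = 26. J = 5 + 2/5 * 26 = 77/5.

77/5


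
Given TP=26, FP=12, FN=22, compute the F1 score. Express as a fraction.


Precision = 26/38 = 13/19. Recall = 26/48 = 13/24. F1 = 2*P*R/(P+R) = 26/43.

26/43


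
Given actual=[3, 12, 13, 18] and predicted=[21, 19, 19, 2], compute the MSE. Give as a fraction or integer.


MSE = (1/4) * ((3-21)^2=324 + (12-19)^2=49 + (13-19)^2=36 + (18-2)^2=256). Sum = 665. MSE = 665/4.

665/4


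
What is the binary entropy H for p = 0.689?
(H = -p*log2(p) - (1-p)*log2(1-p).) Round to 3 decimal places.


H = -0.689*log2(0.689) - 0.311*log2(0.311) = 0.894.

0.894


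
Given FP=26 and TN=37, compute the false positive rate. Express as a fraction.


FPR = FP / (FP + TN) = 26 / 63 = 26/63.

26/63


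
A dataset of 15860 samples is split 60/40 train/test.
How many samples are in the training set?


Test set = 15860 * 40% = 6344. Training set = 15860 - 6344 = 9516.

9516


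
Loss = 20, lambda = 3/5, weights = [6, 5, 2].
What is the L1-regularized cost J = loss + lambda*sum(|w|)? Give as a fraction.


L1 norm = sum(|w|) = 13. J = 20 + 3/5 * 13 = 139/5.

139/5


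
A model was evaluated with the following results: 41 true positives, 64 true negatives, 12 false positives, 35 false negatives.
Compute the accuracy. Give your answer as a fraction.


Accuracy = (TP + TN) / (TP + TN + FP + FN) = (41 + 64) / 152 = 105/152.

105/152


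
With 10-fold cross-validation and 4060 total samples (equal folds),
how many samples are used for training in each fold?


Each validation fold has 4060/10 = 406 samples. Training set = 4060 - 406 = 3654.

3654


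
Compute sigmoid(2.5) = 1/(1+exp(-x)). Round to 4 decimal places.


sigma(2.5) = 1/(1+e^(-2.5)) = 1/(1+0.082085) = 1/1.082085 = 0.9241.

0.9241


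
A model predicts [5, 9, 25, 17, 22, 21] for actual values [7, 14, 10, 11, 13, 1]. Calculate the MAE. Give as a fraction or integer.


MAE = (1/6) * (|7-5|=2 + |14-9|=5 + |10-25|=15 + |11-17|=6 + |13-22|=9 + |1-21|=20). Sum = 57. MAE = 19/2.

19/2


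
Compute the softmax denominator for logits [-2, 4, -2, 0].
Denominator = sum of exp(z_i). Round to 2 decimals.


Denom = e^-2=0.1353 + e^4=54.5982 + e^-2=0.1353 + e^0=1.0000. Sum = 55.8688, which rounds to 55.87.

55.87


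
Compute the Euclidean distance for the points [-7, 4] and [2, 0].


d = sqrt(sum of squared differences). (-7-2)^2=81, (4-0)^2=16. Sum = 97.

sqrt(97)


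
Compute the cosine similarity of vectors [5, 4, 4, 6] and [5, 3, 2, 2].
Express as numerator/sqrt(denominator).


dot = 57. |a|^2 = 93, |b|^2 = 42. cos = 57/sqrt(3906).

57/sqrt(3906)


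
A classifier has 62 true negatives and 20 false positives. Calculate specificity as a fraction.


Specificity = TN / (TN + FP) = 62 / 82 = 31/41.

31/41


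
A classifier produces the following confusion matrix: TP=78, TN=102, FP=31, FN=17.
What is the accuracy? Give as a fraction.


Accuracy = (TP + TN) / (TP + TN + FP + FN) = (78 + 102) / 228 = 15/19.

15/19


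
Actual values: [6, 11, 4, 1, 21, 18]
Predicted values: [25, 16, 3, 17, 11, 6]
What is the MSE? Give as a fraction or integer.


MSE = (1/6) * ((6-25)^2=361 + (11-16)^2=25 + (4-3)^2=1 + (1-17)^2=256 + (21-11)^2=100 + (18-6)^2=144). Sum = 887. MSE = 887/6.

887/6


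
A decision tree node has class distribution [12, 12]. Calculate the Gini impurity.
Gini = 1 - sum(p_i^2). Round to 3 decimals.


Total = 24. Proportions: 12/24, 12/24. sum(p_i^2) = 0.5000. Gini = 1 - 0.5000 = 0.5000, which rounds to 0.500.

0.500


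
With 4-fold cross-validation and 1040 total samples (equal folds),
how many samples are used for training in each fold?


Each validation fold has 1040/4 = 260 samples. Training set = 1040 - 260 = 780.

780


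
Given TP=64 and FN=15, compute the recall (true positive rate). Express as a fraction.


Recall = TP / (TP + FN) = 64 / 79 = 64/79.

64/79


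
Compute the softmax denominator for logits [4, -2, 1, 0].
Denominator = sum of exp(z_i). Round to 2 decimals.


Denom = e^4=54.5982 + e^-2=0.1353 + e^1=2.7183 + e^0=1.0000. Sum = 58.4518, which rounds to 58.45.

58.45


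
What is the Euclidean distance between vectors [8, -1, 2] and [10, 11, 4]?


d = sqrt(sum of squared differences). (8-10)^2=4, (-1-11)^2=144, (2-4)^2=4. Sum = 152.

sqrt(152)


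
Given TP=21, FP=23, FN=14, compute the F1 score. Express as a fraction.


Precision = 21/44 = 21/44. Recall = 21/35 = 3/5. F1 = 2*P*R/(P+R) = 42/79.

42/79


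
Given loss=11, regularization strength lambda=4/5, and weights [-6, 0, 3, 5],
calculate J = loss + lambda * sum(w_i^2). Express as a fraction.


L2 sq norm = sum(w^2) = 70. J = 11 + 4/5 * 70 = 67.

67


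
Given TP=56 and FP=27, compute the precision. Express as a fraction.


Precision = TP / (TP + FP) = 56 / 83 = 56/83.

56/83


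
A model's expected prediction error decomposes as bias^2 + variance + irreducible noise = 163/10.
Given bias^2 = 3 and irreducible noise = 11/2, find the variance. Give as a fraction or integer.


Total error = bias^2 + variance + irreducible noise. So variance = 163/10 - 3 - 11/2 = 39/5.

39/5


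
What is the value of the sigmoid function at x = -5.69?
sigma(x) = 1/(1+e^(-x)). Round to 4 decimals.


sigma(-5.69) = 1/(1+e^(5.69)) = 1/(1+295.893621) = 1/296.893621 = 0.0034.

0.0034
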